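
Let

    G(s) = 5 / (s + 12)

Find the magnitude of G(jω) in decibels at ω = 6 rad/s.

Substitute s = j6: numerator = 5, denominator = 12 + j6.
|G(j6)| = |5| / |12 + j6| = 5 / 13.416 ≈ 0.3727.
In decibels: 20·log₁₀(0.3727) ≈ -8.57 dB.

|G(j6)|_dB ≈ -8.57 dB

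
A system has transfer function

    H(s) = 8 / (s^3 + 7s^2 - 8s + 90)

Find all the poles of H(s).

The poles are the roots of the denominator s^3 + 7s^2 - 8s + 90 = 0.
Trying s = -9: the polynomial evaluates to 0, so (s + 9) is a factor.
Dividing out leaves s^2 - 2s + 10 = 0.
The quadratic formula then gives s = 1 ± 3j.

s = 1 ± 3j, -9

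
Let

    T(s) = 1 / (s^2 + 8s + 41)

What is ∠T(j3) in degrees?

∠T(j3) ≈ -36.87°

At s = j3: numerator = 1, denominator = 32 + j24.
∠T = ∠num − ∠den = 0° − (36.870°) = -36.87°.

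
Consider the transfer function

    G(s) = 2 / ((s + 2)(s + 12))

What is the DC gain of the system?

G(0) = 1/12 ≈ 0.08333

At s = 0 each factor (s + a) contributes a and each (s^2 + bs + c) contributes c.
G(0) = 2·1 / ((2) · (12)) = 2/24 = 1/12.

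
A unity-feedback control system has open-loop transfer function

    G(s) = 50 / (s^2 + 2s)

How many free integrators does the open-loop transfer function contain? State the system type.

Type 1

The denominator has 1 factor of s at the origin (free integrator), so this is a Type 1 system.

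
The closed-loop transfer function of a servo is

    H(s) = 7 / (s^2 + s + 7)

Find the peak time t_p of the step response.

Comparing s^2 + s + 7 to s^2 + 2ζωₙs + ωₙ²: ωₙ = √7 ≈ 2.646 rad/s and ζ = 1/(2·√7) ≈ 0.1890.
ζωₙ = 1/2 = 0.5, so ω_d = ωₙ√(1−ζ²) = √(ωₙ² − (ζωₙ)²) = √(7 − 0.5²) = √6.75 ≈ 2.598 rad/s.
t_p = π/ω_d = π/2.598 ≈ 1.209 s.

t_p ≈ 1.209 s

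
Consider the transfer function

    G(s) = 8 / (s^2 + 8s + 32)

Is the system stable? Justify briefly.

The poles can be read from the denominator factors: s = -4 + 4j, -4 - 4j.
Since all poles lie strictly in the left half-plane, the system is stable.

stable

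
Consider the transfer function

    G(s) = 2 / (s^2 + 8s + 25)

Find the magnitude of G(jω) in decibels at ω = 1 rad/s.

|G(j1)|_dB ≈ -22.0 dB

Substitute s = j1: numerator = 2, denominator = 24 + j8.
|G(j1)| = |2| / |24 + j8| = 2 / 25.298 ≈ 0.07906.
In decibels: 20·log₁₀(0.07906) ≈ -22.0 dB.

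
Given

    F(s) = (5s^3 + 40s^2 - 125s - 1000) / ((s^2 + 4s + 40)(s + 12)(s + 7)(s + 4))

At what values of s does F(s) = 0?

Set the numerator to zero: 5s^3 + 40s^2 - 125s - 1000 = 0, i.e. 5·(s^3 + 8s^2 - 25s - 200) = 0.
Factoring: (s - 5)(s + 5)(s + 8) = 0.

s = 5, -5, -8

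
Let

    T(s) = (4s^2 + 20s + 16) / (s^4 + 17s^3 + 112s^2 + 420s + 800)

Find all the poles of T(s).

The poles are the roots of the denominator s^4 + 17s^3 + 112s^2 + 420s + 800 = 0.
Trying s = -5: the polynomial evaluates to 0, so (s + 5) is a factor.
Dividing out leaves s^3 + 12s^2 + 52s + 160 = 0.
This factors further as (s^2 + 4s + 20)(s + 8) = 0.

s = -2 ± 4j, -5, -8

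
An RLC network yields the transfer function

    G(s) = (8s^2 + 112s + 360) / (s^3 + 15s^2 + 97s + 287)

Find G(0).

Set s = 0: G(0) = (360) / (287) = 360/287.

G(0) = 360/287 ≈ 1.254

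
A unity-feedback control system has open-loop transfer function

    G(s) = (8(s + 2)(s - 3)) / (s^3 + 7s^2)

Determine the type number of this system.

Type 2

The denominator has 2 factors of s at the origin (free integrators), so this is a Type 2 system.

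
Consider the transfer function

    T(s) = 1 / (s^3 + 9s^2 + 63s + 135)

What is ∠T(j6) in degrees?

At s = j6: numerator = 1, denominator = -189 + j162.
∠T = ∠num − ∠den = 0° − (139.40°) = -139.4°.

∠T(j6) ≈ -139.4°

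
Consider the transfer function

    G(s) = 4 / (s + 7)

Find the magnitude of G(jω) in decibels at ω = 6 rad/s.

Substitute s = j6: numerator = 4, denominator = 7 + j6.
|G(j6)| = |4| / |7 + j6| = 4 / 9.2195 ≈ 0.4339.
In decibels: 20·log₁₀(0.4339) ≈ -7.25 dB.

|G(j6)|_dB ≈ -7.25 dB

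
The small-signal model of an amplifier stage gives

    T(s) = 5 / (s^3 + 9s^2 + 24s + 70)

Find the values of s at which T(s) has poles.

The poles are the roots of the denominator s^3 + 9s^2 + 24s + 70 = 0.
Trying s = -7: the polynomial evaluates to 0, so (s + 7) is a factor.
Dividing out leaves s^2 + 2s + 10 = 0.
The quadratic formula then gives s = -1 ± 3j.

s = -1 + 3j, -1 - 3j, -7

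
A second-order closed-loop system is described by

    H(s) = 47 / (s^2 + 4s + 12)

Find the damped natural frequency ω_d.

ω_d ≈ 2.828 rad/s

Comparing s^2 + 4s + 12 to s^2 + 2ζωₙs + ωₙ²: ωₙ = √12 ≈ 3.464 rad/s and ζ = 4/(2·√12) ≈ 0.5774.
ζωₙ = 4/2 = 2, so ω_d = ωₙ√(1−ζ²) = √(ωₙ² − (ζωₙ)²) = √(12 − 2²) = √8 ≈ 2.828 rad/s.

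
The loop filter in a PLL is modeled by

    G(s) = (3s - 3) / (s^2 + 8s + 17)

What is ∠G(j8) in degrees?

∠G(j8) ≈ -29.17°

At s = j8: numerator = -3 + j24, denominator = -47 + j64.
∠G = ∠num − ∠den = 97.125° − (126.29°) = -29.17°.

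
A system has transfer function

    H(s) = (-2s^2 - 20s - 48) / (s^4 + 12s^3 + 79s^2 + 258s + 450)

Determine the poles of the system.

s = -3 ± 4j, -3 ± 3j

The poles are the roots of the denominator s^4 + 12s^3 + 79s^2 + 258s + 450 = 0.
No real roots exist; factor into two real quadratics: (s^2 + 6s + 25)(s^2 + 6s + 18) = 0.
Each quadratic gives a conjugate pair via the quadratic formula.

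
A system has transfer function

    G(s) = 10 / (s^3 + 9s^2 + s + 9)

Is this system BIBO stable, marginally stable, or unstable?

The denominator s^3 + 9s^2 + s + 9 factors as (s^2 + 1)(s + 9), giving poles at s = ±j, -9.
Since the simple pole(s) at s = j, -j lie on the jω-axis with none in the right half-plane, the system is marginally stable.

marginally stable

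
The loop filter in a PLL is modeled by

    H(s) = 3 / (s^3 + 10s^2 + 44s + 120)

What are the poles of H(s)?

The poles are the roots of the denominator s^3 + 10s^2 + 44s + 120 = 0.
Trying s = -6: the polynomial evaluates to 0, so (s + 6) is a factor.
Dividing out leaves s^2 + 4s + 20 = 0.
The quadratic formula then gives s = -2 ± 4j.

s = -2 ± 4j, -6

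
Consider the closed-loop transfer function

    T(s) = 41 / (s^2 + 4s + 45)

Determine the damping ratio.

ζ ≈ 0.2981

Compare the denominator to the standard form s^2 + 2ζωₙs + ωₙ².
ωₙ² = 45, so ωₙ = √45 ≈ 6.708 rad/s.
2ζωₙ = 4, so ζ = 4/(2·√45) ≈ 0.2981.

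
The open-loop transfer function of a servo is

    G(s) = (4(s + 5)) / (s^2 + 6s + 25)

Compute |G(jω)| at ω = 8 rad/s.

Substitute s = j8: numerator = 20 + j32, denominator = -39 + j48.
|G(j8)| = |20 + j32| / |-39 + j48| = 37.736 / 61.847 ≈ 0.6102.

|G(j8)| ≈ 0.6102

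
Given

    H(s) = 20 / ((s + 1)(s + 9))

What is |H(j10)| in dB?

Substitute s = j10: numerator = 20, denominator = -91 + j100.
|H(j10)| = |20| / |-91 + j100| = 20 / 135.21 ≈ 0.1479.
In decibels: 20·log₁₀(0.1479) ≈ -16.6 dB.

|H(j10)|_dB ≈ -16.6 dB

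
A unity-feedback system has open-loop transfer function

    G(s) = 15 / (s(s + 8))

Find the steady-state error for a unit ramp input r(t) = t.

G(s) has one pole at the origin.
This is a Type 1 system. Kv = lim_{s→0} s·G(s) = 15/8.
e_ss = 1/Kv = 1/(15/8) = 8/15 ≈ 0.5333.

e_ss = 0.5333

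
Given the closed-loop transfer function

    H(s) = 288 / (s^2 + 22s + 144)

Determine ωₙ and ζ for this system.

Compare the denominator to the standard form s^2 + 2ζωₙs + ωₙ².
ωₙ² = 144, so ωₙ = 12 rad/s.
2ζωₙ = 22, so ζ = 22/(2·12) ≈ 0.9167.

ωₙ = 12 rad/s, ζ ≈ 0.9167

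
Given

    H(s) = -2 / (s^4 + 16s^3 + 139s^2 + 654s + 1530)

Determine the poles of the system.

The poles are the roots of the denominator s^4 + 16s^3 + 139s^2 + 654s + 1530 = 0.
No real roots exist; factor into two real quadratics: (s^2 + 10s + 34)(s^2 + 6s + 45) = 0.
Each quadratic gives a conjugate pair via the quadratic formula.

s = -5 ± 3j, -3 ± 6j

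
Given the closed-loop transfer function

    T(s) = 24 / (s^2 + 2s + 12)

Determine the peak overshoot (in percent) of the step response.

%OS ≈ 38.8%

Comparing s^2 + 2s + 12 to s^2 + 2ζωₙs + ωₙ²: ωₙ = √12 ≈ 3.464 rad/s and ζ = 2/(2·√12) ≈ 0.2887.
%OS = 100·exp(−πζ/√(1−ζ²)) = 100·exp(−π·0.2887/√(1−0.2887²)) ≈ 38.8%.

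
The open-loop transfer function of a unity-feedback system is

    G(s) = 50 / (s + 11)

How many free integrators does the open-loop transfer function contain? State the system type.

Type 0

The denominator has no factor of s at the origin — no free integrator — so this is a Type 0 system.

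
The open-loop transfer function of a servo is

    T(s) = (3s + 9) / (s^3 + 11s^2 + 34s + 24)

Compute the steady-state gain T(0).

T(0) = 3/8 ≈ 0.3750

Set s = 0: T(0) = (9) / (24) = 3/8.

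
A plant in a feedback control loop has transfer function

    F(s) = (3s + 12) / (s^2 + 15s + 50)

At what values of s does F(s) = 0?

Set the numerator to zero: 3s + 12 = 0, i.e. 3·(s + 4) = 0.
So s = -4.

s = -4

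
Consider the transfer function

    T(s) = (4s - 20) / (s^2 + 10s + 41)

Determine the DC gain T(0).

Set s = 0: T(0) = (-20) / (41) = -20/41.

T(0) = -20/41 ≈ -0.4878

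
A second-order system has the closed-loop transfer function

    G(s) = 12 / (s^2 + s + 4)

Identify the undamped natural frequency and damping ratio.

ωₙ = 2 rad/s, ζ = 0.25

Compare the denominator to the standard form s^2 + 2ζωₙs + ωₙ².
ωₙ² = 4, so ωₙ = 2 rad/s.
2ζωₙ = 1, so ζ = 1/(2·2) = 0.25.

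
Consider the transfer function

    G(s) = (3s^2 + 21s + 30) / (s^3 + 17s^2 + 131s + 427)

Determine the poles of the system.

The poles are the roots of the denominator s^3 + 17s^2 + 131s + 427 = 0.
Trying s = -7: the polynomial evaluates to 0, so (s + 7) is a factor.
Dividing out leaves s^2 + 10s + 61 = 0.
The quadratic formula then gives s = -5 ± 6j.

s = -5 + 6j, -5 - 6j, -7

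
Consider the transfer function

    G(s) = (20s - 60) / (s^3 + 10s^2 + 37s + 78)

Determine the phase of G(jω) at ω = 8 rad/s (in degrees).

∠G(j8) ≈ -90.47°

At s = j8: numerator = -60 + j160, denominator = -562 - j216.
∠G = ∠num − ∠den = 110.56° − (-158.98°) = 269.5°, which wraps to -90.47°.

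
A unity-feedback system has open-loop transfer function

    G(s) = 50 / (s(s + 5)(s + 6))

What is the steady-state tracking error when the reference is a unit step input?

e_ss = 0

G(s) has one pole at the origin.
This is a Type 1 system; for a step input the steady-state error is zero.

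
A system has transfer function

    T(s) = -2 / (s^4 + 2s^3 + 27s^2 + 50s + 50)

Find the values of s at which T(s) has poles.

s = 5j, -5j, -1 + j, -1 - j

The poles are the roots of the denominator s^4 + 2s^3 + 27s^2 + 50s + 50 = 0.
No real roots exist; factor into two real quadratics: (s^2 + 25)(s^2 + 2s + 2) = 0.
Each quadratic gives a conjugate pair via the quadratic formula.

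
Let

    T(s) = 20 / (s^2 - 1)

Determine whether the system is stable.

The denominator s^2 - 1 factors as (s - 1)(s + 1), giving poles at s = 1, -1.
Since the pole(s) at s = 1 lie in the right half-plane, the system is unstable.

unstable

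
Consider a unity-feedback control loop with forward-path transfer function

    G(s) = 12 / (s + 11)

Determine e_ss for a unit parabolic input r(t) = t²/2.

e_ss = ∞

G(s) has no poles at the origin.
This is a Type 0 system; Ka = lim_{s→0} s^2·G(s) = 0, so the steady-state error for a parabola input is infinite.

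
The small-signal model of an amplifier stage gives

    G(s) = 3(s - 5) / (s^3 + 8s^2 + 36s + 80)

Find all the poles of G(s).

The poles are the roots of the denominator s^3 + 8s^2 + 36s + 80 = 0.
Trying s = -4: the polynomial evaluates to 0, so (s + 4) is a factor.
Dividing out leaves s^2 + 4s + 20 = 0.
The quadratic formula then gives s = -2 ± 4j.

s = -2 ± 4j, -4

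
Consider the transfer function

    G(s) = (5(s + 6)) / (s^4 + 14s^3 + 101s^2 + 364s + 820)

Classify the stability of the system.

stable

The denominator s^4 + 14s^3 + 101s^2 + 364s + 820 factors as (s^2 + 10s + 41)(s^2 + 4s + 20), giving poles at s = -5 + 4j, -5 - 4j, -2 + 4j, -2 - 4j.
Since all poles lie strictly in the left half-plane, the system is stable.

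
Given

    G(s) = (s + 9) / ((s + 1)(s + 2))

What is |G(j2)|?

Substitute s = j2: numerator = 9 + j2, denominator = -2 + j6.
|G(j2)| = |9 + j2| / |-2 + j6| = 9.2195 / 6.3246 ≈ 1.458.

|G(j2)| ≈ 1.458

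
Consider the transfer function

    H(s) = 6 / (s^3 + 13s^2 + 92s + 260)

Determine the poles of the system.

The poles are the roots of the denominator s^3 + 13s^2 + 92s + 260 = 0.
Trying s = -5: the polynomial evaluates to 0, so (s + 5) is a factor.
Dividing out leaves s^2 + 8s + 52 = 0.
The quadratic formula then gives s = -4 ± 6j.

s = -4 + 6j, -4 - 6j, -5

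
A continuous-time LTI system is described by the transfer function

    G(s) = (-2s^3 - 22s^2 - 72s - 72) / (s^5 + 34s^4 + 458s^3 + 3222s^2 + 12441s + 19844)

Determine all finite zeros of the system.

s = -2, -3, -6

Set the numerator to zero: -2s^3 - 22s^2 - 72s - 72 = 0, i.e. -2·(s^3 + 11s^2 + 36s + 36) = 0.
Factoring: (s + 2)(s + 3)(s + 6) = 0.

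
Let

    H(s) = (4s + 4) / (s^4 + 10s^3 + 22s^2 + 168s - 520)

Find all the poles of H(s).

The poles are the roots of the denominator s^4 + 10s^3 + 22s^2 + 168s - 520 = 0.
Trying s = -10: the polynomial evaluates to 0, so (s + 10) is a factor.
Dividing out leaves s^3 + 22s - 52 = 0.
This factors further as (s^2 + 2s + 26)(s - 2) = 0.

s = -1 + 5j, -1 - 5j, -10, 2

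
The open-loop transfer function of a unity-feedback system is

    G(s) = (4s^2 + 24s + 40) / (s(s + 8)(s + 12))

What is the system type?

The denominator has 1 factor of s at the origin (free integrator), so this is a Type 1 system.

Type 1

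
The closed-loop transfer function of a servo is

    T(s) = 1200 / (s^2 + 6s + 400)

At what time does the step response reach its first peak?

t_p ≈ 0.1589 s

Comparing s^2 + 6s + 400 to s^2 + 2ζωₙs + ωₙ²: ωₙ = 20 rad/s and ζ = 6/(2·20) = 0.15.
ζωₙ = 6/2 = 3, so ω_d = ωₙ√(1−ζ²) = √(ωₙ² − (ζωₙ)²) = √(400 − 3²) = √391 ≈ 19.77 rad/s.
t_p = π/ω_d = π/19.77 ≈ 0.1589 s.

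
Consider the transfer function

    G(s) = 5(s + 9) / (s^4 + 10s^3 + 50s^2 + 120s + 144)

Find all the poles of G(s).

The poles are the roots of the denominator s^4 + 10s^3 + 50s^2 + 120s + 144 = 0.
No real roots exist; factor into two real quadratics: (s^2 + 4s + 8)(s^2 + 6s + 18) = 0.
Each quadratic gives a conjugate pair via the quadratic formula.

s = -2 ± 2j, -3 ± 3j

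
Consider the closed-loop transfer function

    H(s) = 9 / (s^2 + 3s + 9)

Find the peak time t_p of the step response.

Comparing s^2 + 3s + 9 to s^2 + 2ζωₙs + ωₙ²: ωₙ = 3 rad/s and ζ = 3/(2·3) = 0.5.
ζωₙ = 3/2 = 1.5, so ω_d = ωₙ√(1−ζ²) = √(ωₙ² − (ζωₙ)²) = √(9 − 1.5²) = √6.75 ≈ 2.598 rad/s.
t_p = π/ω_d = π/2.598 ≈ 1.209 s.

t_p ≈ 1.209 s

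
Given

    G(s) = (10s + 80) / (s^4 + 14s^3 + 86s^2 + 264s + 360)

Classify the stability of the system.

stable

The denominator s^4 + 14s^3 + 86s^2 + 264s + 360 factors as (s^2 + 8s + 20)(s^2 + 6s + 18), giving poles at s = -4 ± 2j, -3 ± 3j.
Since all poles lie strictly in the left half-plane, the system is stable.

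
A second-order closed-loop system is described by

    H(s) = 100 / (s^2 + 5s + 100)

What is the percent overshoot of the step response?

%OS ≈ 44.4%

Comparing s^2 + 5s + 100 to s^2 + 2ζωₙs + ωₙ²: ωₙ = 10 rad/s and ζ = 5/(2·10) = 0.25.
%OS = 100·exp(−πζ/√(1−ζ²)) = 100·exp(−π·0.25/√(1−0.25²)) ≈ 44.4%.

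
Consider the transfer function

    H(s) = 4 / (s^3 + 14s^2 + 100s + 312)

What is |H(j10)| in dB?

Substitute s = j10: numerator = 4, denominator = -1088.
|H(j10)| = |4| / |-1088| = 4 / 1088 ≈ 0.003676.
In decibels: 20·log₁₀(0.003676) ≈ -48.7 dB.

|H(j10)|_dB ≈ -48.7 dB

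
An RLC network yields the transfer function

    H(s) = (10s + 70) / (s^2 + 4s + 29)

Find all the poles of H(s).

s = -2 ± 5j

The poles are the roots of the denominator s^2 + 4s + 29 = 0.
Using the quadratic formula: s = (-4 ± √(-100))/2 = -2 ± 5j.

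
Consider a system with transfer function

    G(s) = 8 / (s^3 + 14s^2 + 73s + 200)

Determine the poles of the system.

The poles are the roots of the denominator s^3 + 14s^2 + 73s + 200 = 0.
Trying s = -8: the polynomial evaluates to 0, so (s + 8) is a factor.
Dividing out leaves s^2 + 6s + 25 = 0.
The quadratic formula then gives s = -3 ± 4j.

s = -3 ± 4j, -8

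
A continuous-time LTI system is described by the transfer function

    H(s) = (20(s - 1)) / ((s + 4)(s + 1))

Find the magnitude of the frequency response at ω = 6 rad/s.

Substitute s = j6: numerator = -20 + j120, denominator = -32 + j30.
|H(j6)| = |-20 + j120| / |-32 + j30| = 121.66 / 43.863 ≈ 2.774.

|H(j6)| ≈ 2.774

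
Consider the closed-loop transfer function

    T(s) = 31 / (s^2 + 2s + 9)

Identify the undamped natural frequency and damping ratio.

ωₙ = 3 rad/s, ζ ≈ 0.3333

Compare the denominator to the standard form s^2 + 2ζωₙs + ωₙ².
ωₙ² = 9, so ωₙ = 3 rad/s.
2ζωₙ = 2, so ζ = 2/(2·3) ≈ 0.3333.
With ζ = 0.3333 the response is underdamped.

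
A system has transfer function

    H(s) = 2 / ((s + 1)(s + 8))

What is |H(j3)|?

|H(j3)| ≈ 0.07402

Substitute s = j3: numerator = 2, denominator = -1 + j27.
|H(j3)| = |2| / |-1 + j27| = 2 / 27.019 ≈ 0.07402.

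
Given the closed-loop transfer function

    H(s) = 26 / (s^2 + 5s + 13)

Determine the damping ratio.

Compare the denominator to the standard form s^2 + 2ζωₙs + ωₙ².
ωₙ² = 13, so ωₙ = √13 ≈ 3.606 rad/s.
2ζωₙ = 5, so ζ = 5/(2·√13) ≈ 0.6934.
With ζ = 0.6934 the response is underdamped.

ζ ≈ 0.6934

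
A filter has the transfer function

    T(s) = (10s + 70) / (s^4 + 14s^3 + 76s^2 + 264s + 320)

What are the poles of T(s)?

s = -8, -2, -2 + 4j, -2 - 4j

The poles are the roots of the denominator s^4 + 14s^3 + 76s^2 + 264s + 320 = 0.
Trying s = -8: the polynomial evaluates to 0, so (s + 8) is a factor.
Dividing out leaves s^3 + 6s^2 + 28s + 40 = 0.
This factors further as (s + 2)(s^2 + 4s + 20) = 0.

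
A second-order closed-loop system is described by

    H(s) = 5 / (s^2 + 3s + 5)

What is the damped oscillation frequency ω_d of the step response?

Comparing s^2 + 3s + 5 to s^2 + 2ζωₙs + ωₙ²: ωₙ = √5 ≈ 2.236 rad/s and ζ = 3/(2·√5) ≈ 0.6708.
ζωₙ = 3/2 = 1.5, so ω_d = ωₙ√(1−ζ²) = √(ωₙ² − (ζωₙ)²) = √(5 − 1.5²) = √2.75 ≈ 1.658 rad/s.

ω_d ≈ 1.658 rad/s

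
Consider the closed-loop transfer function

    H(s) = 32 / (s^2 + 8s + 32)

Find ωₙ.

Compare the denominator to the standard form s^2 + 2ζωₙs + ωₙ².
ωₙ² = 32, so ωₙ = √32 ≈ 5.657 rad/s.

ωₙ ≈ 5.657 rad/s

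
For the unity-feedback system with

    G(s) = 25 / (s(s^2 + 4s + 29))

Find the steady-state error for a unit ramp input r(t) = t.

G(s) has one pole at the origin.
This is a Type 1 system. Kv = lim_{s→0} s·G(s) = 25/29.
e_ss = 1/Kv = 1/(25/29) = 29/25 ≈ 1.160.

e_ss = 1.160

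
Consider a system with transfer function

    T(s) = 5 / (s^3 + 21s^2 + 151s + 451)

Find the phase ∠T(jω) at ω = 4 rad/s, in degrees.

At s = j4: numerator = 5, denominator = 115 + j540.
∠T = ∠num − ∠den = 0° − (77.978°) = -77.98°.

∠T(j4) ≈ -77.98°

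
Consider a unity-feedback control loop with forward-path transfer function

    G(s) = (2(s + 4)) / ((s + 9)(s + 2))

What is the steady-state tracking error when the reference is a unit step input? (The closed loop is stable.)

e_ss = 0.6923

G(s) has no poles at the origin.
This is a Type 0 system. Kp = lim_{s→0} G(s) = 8/18 = 4/9.
e_ss = 1/(1 + Kp) = 1/(1 + 4/9) = 9/13 ≈ 0.6923.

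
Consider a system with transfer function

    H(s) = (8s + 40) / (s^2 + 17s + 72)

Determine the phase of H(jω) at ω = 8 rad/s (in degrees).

At s = j8: numerator = 40 + j64, denominator = 8 + j136.
∠H = ∠num − ∠den = 57.995° − (86.634°) = -28.64°.

∠H(j8) ≈ -28.64°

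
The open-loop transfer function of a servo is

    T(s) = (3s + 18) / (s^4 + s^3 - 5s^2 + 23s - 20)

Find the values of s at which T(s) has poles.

The poles are the roots of the denominator s^4 + s^3 - 5s^2 + 23s - 20 = 0.
Trying s = 1: the polynomial evaluates to 0, so (s - 1) is a factor.
Dividing out leaves s^3 + 2s^2 - 3s + 20 = 0.
This factors further as (s^2 - 2s + 5)(s + 4) = 0.

s = 1 + 2j, 1 - 2j, 1, -4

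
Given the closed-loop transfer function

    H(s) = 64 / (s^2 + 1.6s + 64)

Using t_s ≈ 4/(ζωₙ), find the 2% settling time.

Comparing s^2 + 1.6s + 64 to s^2 + 2ζωₙs + ωₙ²: ωₙ = 8 rad/s and ζ = 1.6/(2·8) = 0.1.
ζωₙ = 1.6/2 = 0.8, so t_s ≈ 4/(ζωₙ) = 4/0.8 = 5 s.

t_s ≈ 5 s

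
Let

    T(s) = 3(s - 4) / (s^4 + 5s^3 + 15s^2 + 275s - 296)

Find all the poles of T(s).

s = 1 ± 6j, -8, 1

The poles are the roots of the denominator s^4 + 5s^3 + 15s^2 + 275s - 296 = 0.
Trying s = -8: the polynomial evaluates to 0, so (s + 8) is a factor.
Dividing out leaves s^3 - 3s^2 + 39s - 37 = 0.
This factors further as (s^2 - 2s + 37)(s - 1) = 0.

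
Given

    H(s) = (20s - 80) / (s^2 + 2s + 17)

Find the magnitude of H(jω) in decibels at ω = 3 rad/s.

Substitute s = j3: numerator = -80 + j60, denominator = 8 + j6.
|H(j3)| = |-80 + j60| / |8 + j6| = 100 / 10 = 10.
In decibels: 20·log₁₀(10) ≈ 20 dB.

|H(j3)|_dB ≈ 20 dB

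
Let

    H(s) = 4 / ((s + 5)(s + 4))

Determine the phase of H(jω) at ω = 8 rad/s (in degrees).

At s = j8: numerator = 4, denominator = -44 + j72.
∠H = ∠num − ∠den = 0° − (121.43°) = -121.4°.

∠H(j8) ≈ -121.4°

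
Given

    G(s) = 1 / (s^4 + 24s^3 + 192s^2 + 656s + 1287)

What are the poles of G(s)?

The poles are the roots of the denominator s^4 + 24s^3 + 192s^2 + 656s + 1287 = 0.
Trying s = -11: the polynomial evaluates to 0, so (s + 11) is a factor.
Dividing out leaves s^3 + 13s^2 + 49s + 117 = 0.
This factors further as (s^2 + 4s + 13)(s + 9) = 0.

s = -2 + 3j, -2 - 3j, -11, -9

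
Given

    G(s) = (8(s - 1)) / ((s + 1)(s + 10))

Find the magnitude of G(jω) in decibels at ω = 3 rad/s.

Substitute s = j3: numerator = -8 + j24, denominator = 1 + j33.
|G(j3)| = |-8 + j24| / |1 + j33| = 25.298 / 33.015 ≈ 0.7663.
In decibels: 20·log₁₀(0.7663) ≈ -2.31 dB.

|G(j3)|_dB ≈ -2.31 dB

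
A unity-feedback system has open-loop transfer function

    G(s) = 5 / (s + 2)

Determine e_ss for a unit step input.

e_ss = 0.2857

G(s) has no poles at the origin.
This is a Type 0 system. Kp = lim_{s→0} G(s) = 5/2.
e_ss = 1/(1 + Kp) = 1/(1 + 5/2) = 2/7 ≈ 0.2857.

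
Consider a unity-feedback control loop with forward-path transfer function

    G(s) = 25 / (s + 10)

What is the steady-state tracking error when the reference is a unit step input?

e_ss = 0.2857

G(s) has no poles at the origin.
This is a Type 0 system. Kp = lim_{s→0} G(s) = 25/10 = 5/2.
e_ss = 1/(1 + Kp) = 1/(1 + 5/2) = 2/7 ≈ 0.2857.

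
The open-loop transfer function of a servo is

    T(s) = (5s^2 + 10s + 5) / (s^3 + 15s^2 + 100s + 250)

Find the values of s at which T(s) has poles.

The poles are the roots of the denominator s^3 + 15s^2 + 100s + 250 = 0.
Trying s = -5: the polynomial evaluates to 0, so (s + 5) is a factor.
Dividing out leaves s^2 + 10s + 50 = 0.
The quadratic formula then gives s = -5 ± 5j.

s = -5 ± 5j, -5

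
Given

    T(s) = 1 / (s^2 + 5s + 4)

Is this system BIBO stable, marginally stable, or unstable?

The denominator s^2 + 5s + 4 factors as (s + 1)(s + 4), giving poles at s = -1, -4.
Since all poles lie strictly in the left half-plane, the system is stable.

stable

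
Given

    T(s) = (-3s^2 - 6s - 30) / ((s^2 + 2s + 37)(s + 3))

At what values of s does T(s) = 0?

s = -1 ± 3j

Set the numerator to zero: -3s^2 - 6s - 30 = 0, i.e. -3·(s^2 + 2s + 10) = 0.
Factoring: (s^2 + 2s + 10) = 0.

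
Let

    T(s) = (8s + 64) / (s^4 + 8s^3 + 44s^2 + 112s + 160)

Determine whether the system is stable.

The denominator s^4 + 8s^3 + 44s^2 + 112s + 160 factors as (s^2 + 4s + 8)(s^2 + 4s + 20), giving poles at s = -2 + 2j, -2 - 2j, -2 + 4j, -2 - 4j.
Since all poles lie strictly in the left half-plane, the system is stable.

stable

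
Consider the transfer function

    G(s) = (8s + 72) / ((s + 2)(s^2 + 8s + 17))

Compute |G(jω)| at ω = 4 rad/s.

|G(j4)| ≈ 0.5503

Substitute s = j4: numerator = 72 + j32, denominator = -126 + j68.
|G(j4)| = |72 + j32| / |-126 + j68| = 78.791 / 143.18 ≈ 0.5503.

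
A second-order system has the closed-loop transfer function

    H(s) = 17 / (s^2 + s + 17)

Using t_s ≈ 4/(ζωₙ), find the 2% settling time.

t_s ≈ 8 s

Comparing s^2 + s + 17 to s^2 + 2ζωₙs + ωₙ²: ωₙ = √17 ≈ 4.123 rad/s and ζ = 1/(2·√17) ≈ 0.1213.
ζωₙ = 1/2 = 0.5, so t_s ≈ 4/(ζωₙ) = 4/0.5 = 8 s.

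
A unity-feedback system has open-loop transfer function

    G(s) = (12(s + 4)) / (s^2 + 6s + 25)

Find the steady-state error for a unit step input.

e_ss = 0.3425

G(s) has no poles at the origin.
This is a Type 0 system. Kp = lim_{s→0} G(s) = 48/25.
e_ss = 1/(1 + Kp) = 1/(1 + 48/25) = 25/73 ≈ 0.3425.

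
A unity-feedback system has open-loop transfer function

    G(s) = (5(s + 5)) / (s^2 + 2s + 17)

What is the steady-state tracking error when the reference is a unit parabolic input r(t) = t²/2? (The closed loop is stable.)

e_ss = ∞

G(s) has no poles at the origin.
This is a Type 0 system; Ka = lim_{s→0} s^2·G(s) = 0, so the steady-state error for a parabola input is infinite.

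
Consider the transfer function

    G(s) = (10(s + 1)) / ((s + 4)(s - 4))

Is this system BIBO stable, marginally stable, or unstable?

unstable

The poles can be read from the denominator factors: s = -4, 4.
Since the pole(s) at s = 4 lie in the right half-plane, the system is unstable.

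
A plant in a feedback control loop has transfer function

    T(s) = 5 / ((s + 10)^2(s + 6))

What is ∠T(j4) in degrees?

∠T(j4) ≈ -77.29°

At s = j4: numerator = 5, denominator = 184 + j816.
∠T = ∠num − ∠den = 0° − (77.293°) = -77.29°.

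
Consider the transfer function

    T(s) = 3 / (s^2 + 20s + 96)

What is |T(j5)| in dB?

|T(j5)|_dB ≈ -32.2 dB

Substitute s = j5: numerator = 3, denominator = 71 + j100.
|T(j5)| = |3| / |71 + j100| = 3 / 122.64 ≈ 0.02446.
In decibels: 20·log₁₀(0.02446) ≈ -32.2 dB.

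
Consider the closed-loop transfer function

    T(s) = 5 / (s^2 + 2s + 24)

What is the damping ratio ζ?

Compare the denominator to the standard form s^2 + 2ζωₙs + ωₙ².
ωₙ² = 24, so ωₙ = √24 ≈ 4.899 rad/s.
2ζωₙ = 2, so ζ = 2/(2·√24) ≈ 0.2041.
With ζ = 0.2041 the response is underdamped.

ζ ≈ 0.2041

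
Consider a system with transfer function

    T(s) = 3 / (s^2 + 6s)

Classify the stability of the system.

marginally stable

The denominator s^2 + 6s factors as s(s + 6), giving poles at s = 0, -6.
Since the simple pole(s) at s = 0 lie on the jω-axis with none in the right half-plane, the system is marginally stable.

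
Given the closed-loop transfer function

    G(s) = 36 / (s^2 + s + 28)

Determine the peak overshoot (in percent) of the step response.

Comparing s^2 + s + 28 to s^2 + 2ζωₙs + ωₙ²: ωₙ = √28 ≈ 5.292 rad/s and ζ = 1/(2·√28) ≈ 0.09449.
%OS = 100·exp(−πζ/√(1−ζ²)) = 100·exp(−π·0.09449/√(1−0.09449²)) ≈ 74.2%.

%OS ≈ 74.2%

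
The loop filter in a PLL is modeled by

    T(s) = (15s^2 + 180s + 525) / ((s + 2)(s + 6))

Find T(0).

T(0) = 175/4 ≈ 43.75

Set s = 0: T(0) = (525) / (12) = 175/4.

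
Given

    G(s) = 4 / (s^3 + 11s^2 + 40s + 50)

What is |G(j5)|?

Substitute s = j5: numerator = 4, denominator = -225 + j75.
|G(j5)| = |4| / |-225 + j75| = 4 / 237.17 ≈ 0.01687.

|G(j5)| ≈ 0.01687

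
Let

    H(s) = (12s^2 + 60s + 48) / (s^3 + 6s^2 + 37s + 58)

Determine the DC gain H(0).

Set s = 0: H(0) = (48) / (58) = 24/29.

H(0) = 24/29 ≈ 0.8276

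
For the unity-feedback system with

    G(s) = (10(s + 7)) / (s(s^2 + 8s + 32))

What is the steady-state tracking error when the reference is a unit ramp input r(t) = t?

e_ss = 0.4571

G(s) has one pole at the origin.
This is a Type 1 system. Kv = lim_{s→0} s·G(s) = 70/32 = 35/16.
e_ss = 1/Kv = 1/(35/16) = 16/35 ≈ 0.4571.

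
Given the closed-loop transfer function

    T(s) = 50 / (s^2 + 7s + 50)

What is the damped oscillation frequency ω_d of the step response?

ω_d ≈ 6.144 rad/s

Comparing s^2 + 7s + 50 to s^2 + 2ζωₙs + ωₙ²: ωₙ = √50 ≈ 7.071 rad/s and ζ = 7/(2·√50) ≈ 0.4950.
ζωₙ = 7/2 = 3.5, so ω_d = ωₙ√(1−ζ²) = √(ωₙ² − (ζωₙ)²) = √(50 − 3.5²) = √37.75 ≈ 6.144 rad/s.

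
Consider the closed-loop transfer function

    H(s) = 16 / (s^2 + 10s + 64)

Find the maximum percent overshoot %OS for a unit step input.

%OS ≈ 8.08%

Comparing s^2 + 10s + 64 to s^2 + 2ζωₙs + ωₙ²: ωₙ = 8 rad/s and ζ = 10/(2·8) = 0.625.
%OS = 100·exp(−πζ/√(1−ζ²)) = 100·exp(−π·0.625/√(1−0.625²)) ≈ 8.08%.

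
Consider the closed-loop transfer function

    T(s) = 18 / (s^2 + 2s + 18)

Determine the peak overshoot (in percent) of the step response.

%OS ≈ 46.7%

Comparing s^2 + 2s + 18 to s^2 + 2ζωₙs + ωₙ²: ωₙ = √18 ≈ 4.243 rad/s and ζ = 2/(2·√18) ≈ 0.2357.
%OS = 100·exp(−πζ/√(1−ζ²)) = 100·exp(−π·0.2357/√(1−0.2357²)) ≈ 46.7%.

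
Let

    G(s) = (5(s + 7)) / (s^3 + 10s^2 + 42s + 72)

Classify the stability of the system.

stable

The denominator s^3 + 10s^2 + 42s + 72 factors as (s + 4)(s^2 + 6s + 18), giving poles at s = -4, -3 ± 3j.
Since all poles lie strictly in the left half-plane, the system is stable.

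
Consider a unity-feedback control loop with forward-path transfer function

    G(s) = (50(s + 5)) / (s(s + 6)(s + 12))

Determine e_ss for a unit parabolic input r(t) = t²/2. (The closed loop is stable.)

e_ss = ∞

G(s) has one pole at the origin.
This is a Type 1 system; Ka = lim_{s→0} s^2·G(s) = 0, so the steady-state error for a parabola input is infinite.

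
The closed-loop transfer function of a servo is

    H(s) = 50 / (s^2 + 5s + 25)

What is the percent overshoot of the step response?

%OS ≈ 16.3%

Comparing s^2 + 5s + 25 to s^2 + 2ζωₙs + ωₙ²: ωₙ = 5 rad/s and ζ = 5/(2·5) = 0.5.
%OS = 100·exp(−πζ/√(1−ζ²)) = 100·exp(−π·0.5/√(1−0.5²)) ≈ 16.3%.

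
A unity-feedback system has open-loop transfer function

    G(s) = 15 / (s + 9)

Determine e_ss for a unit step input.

e_ss = 0.3750

G(s) has no poles at the origin.
This is a Type 0 system. Kp = lim_{s→0} G(s) = 15/9 = 5/3.
e_ss = 1/(1 + Kp) = 1/(1 + 5/3) = 3/8 ≈ 0.3750.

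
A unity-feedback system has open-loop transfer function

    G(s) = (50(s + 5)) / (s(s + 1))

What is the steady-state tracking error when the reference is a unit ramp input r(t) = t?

e_ss = 0.004000

G(s) has one pole at the origin.
This is a Type 1 system. Kv = lim_{s→0} s·G(s) = 250/1.
e_ss = 1/Kv = 1/(250) = 1/250 ≈ 0.004000.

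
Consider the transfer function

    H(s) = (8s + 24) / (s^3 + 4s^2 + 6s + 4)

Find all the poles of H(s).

The poles are the roots of the denominator s^3 + 4s^2 + 6s + 4 = 0.
Trying s = -2: the polynomial evaluates to 0, so (s + 2) is a factor.
Dividing out leaves s^2 + 2s + 2 = 0.
The quadratic formula then gives s = -1 ± 1j.

s = -1 + j, -1 - j, -2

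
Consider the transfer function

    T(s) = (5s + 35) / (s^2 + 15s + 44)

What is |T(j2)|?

Substitute s = j2: numerator = 35 + j10, denominator = 40 + j30.
|T(j2)| = |35 + j10| / |40 + j30| = 36.401 / 50 ≈ 0.7280.

|T(j2)| ≈ 0.7280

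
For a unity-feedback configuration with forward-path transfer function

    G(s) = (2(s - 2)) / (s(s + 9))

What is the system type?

The denominator has 1 factor of s at the origin (free integrator), so this is a Type 1 system.

Type 1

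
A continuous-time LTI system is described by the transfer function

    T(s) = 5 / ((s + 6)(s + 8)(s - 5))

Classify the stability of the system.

The poles can be read from the denominator factors: s = -6, -8, 5.
Since the pole(s) at s = 5 lie in the right half-plane, the system is unstable.

unstable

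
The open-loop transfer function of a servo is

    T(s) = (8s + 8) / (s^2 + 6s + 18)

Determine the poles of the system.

The poles are the roots of the denominator s^2 + 6s + 18 = 0.
Using the quadratic formula: s = (-6 ± √(-36))/2 = -3 ± 3j.

s = -3 ± 3j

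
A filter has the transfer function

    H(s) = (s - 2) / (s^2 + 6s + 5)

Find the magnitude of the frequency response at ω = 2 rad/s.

Substitute s = j2: numerator = -2 + j2, denominator = 1 + j12.
|H(j2)| = |-2 + j2| / |1 + j12| = 2.8284 / 12.042 ≈ 0.2349.

|H(j2)| ≈ 0.2349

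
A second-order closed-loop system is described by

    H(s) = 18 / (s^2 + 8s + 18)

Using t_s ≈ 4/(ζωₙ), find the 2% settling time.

Comparing s^2 + 8s + 18 to s^2 + 2ζωₙs + ωₙ²: ωₙ = √18 ≈ 4.243 rad/s and ζ = 8/(2·√18) ≈ 0.9428.
ζωₙ = 8/2 = 4, so t_s ≈ 4/(ζωₙ) = 4/4 = 1 s.

t_s ≈ 1 s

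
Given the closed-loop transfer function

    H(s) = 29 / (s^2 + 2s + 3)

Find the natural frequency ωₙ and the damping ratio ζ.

Compare the denominator to the standard form s^2 + 2ζωₙs + ωₙ².
ωₙ² = 3, so ωₙ = √3 ≈ 1.732 rad/s.
2ζωₙ = 2, so ζ = 2/(2·√3) ≈ 0.5774.

ωₙ ≈ 1.732 rad/s, ζ ≈ 0.5774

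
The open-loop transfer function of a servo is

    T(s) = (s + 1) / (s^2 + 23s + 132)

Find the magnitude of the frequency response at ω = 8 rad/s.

Substitute s = j8: numerator = 1 + j8, denominator = 68 + j184.
|T(j8)| = |1 + j8| / |68 + j184| = 8.0623 / 196.16 ≈ 0.04110.

|T(j8)| ≈ 0.04110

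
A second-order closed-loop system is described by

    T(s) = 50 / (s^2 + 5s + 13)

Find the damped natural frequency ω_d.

ω_d ≈ 2.598 rad/s

Comparing s^2 + 5s + 13 to s^2 + 2ζωₙs + ωₙ²: ωₙ = √13 ≈ 3.606 rad/s and ζ = 5/(2·√13) ≈ 0.6934.
ζωₙ = 5/2 = 2.5, so ω_d = ωₙ√(1−ζ²) = √(ωₙ² − (ζωₙ)²) = √(13 − 2.5²) = √6.75 ≈ 2.598 rad/s.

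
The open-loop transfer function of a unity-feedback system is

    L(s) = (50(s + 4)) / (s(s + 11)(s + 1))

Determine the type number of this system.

Type 1

The denominator has 1 factor of s at the origin (free integrator), so this is a Type 1 system.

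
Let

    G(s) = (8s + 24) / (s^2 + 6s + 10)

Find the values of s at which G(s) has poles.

s = -3 + j, -3 - j

The poles are the roots of the denominator s^2 + 6s + 10 = 0.
Using the quadratic formula: s = (-6 ± √(-4))/2 = -3 ± 1j.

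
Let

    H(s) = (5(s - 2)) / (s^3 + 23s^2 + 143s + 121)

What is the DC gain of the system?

Set s = 0: H(0) = (-10) / (121) = -10/121.

H(0) = -10/121 ≈ -0.08264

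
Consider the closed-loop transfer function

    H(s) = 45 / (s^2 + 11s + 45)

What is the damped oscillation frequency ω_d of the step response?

ω_d ≈ 3.841 rad/s

Comparing s^2 + 11s + 45 to s^2 + 2ζωₙs + ωₙ²: ωₙ = √45 ≈ 6.708 rad/s and ζ = 11/(2·√45) ≈ 0.8199.
ζωₙ = 11/2 = 5.5, so ω_d = ωₙ√(1−ζ²) = √(ωₙ² − (ζωₙ)²) = √(45 − 5.5²) = √14.75 ≈ 3.841 rad/s.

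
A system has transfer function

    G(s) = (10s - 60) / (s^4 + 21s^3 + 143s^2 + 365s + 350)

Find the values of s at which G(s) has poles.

The poles are the roots of the denominator s^4 + 21s^3 + 143s^2 + 365s + 350 = 0.
Trying s = -7: the polynomial evaluates to 0, so (s + 7) is a factor.
Dividing out leaves s^3 + 14s^2 + 45s + 50 = 0.
This factors further as (s^2 + 4s + 5)(s + 10) = 0.

s = -2 + j, -2 - j, -7, -10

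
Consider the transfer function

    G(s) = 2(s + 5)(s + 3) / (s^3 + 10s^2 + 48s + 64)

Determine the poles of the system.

s = -4 ± 4j, -2

The poles are the roots of the denominator s^3 + 10s^2 + 48s + 64 = 0.
Trying s = -2: the polynomial evaluates to 0, so (s + 2) is a factor.
Dividing out leaves s^2 + 8s + 32 = 0.
The quadratic formula then gives s = -4 ± 4j.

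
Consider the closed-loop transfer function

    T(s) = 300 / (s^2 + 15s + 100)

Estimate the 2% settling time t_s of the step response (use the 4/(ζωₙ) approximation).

t_s ≈ 0.5333 s

Comparing s^2 + 15s + 100 to s^2 + 2ζωₙs + ωₙ²: ωₙ = 10 rad/s and ζ = 15/(2·10) = 0.75.
ζωₙ = 15/2 = 7.5, so t_s ≈ 4/(ζωₙ) = 4/7.5 ≈ 0.5333 s.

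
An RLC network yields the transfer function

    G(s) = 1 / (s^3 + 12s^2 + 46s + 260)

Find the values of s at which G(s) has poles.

s = -1 ± 5j, -10

The poles are the roots of the denominator s^3 + 12s^2 + 46s + 260 = 0.
Trying s = -10: the polynomial evaluates to 0, so (s + 10) is a factor.
Dividing out leaves s^2 + 2s + 26 = 0.
The quadratic formula then gives s = -1 ± 5j.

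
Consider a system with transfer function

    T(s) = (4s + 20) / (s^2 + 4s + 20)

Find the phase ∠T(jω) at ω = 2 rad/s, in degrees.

At s = j2: numerator = 20 + j8, denominator = 16 + j8.
∠T = ∠num − ∠den = 21.801° − (26.565°) = -4.764°.

∠T(j2) ≈ -4.764°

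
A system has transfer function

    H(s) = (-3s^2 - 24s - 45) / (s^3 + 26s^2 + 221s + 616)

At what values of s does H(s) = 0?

s = -5, -3

Set the numerator to zero: -3s^2 - 24s - 45 = 0, i.e. -3·(s^2 + 8s + 15) = 0.
Factoring: (s + 5)(s + 3) = 0.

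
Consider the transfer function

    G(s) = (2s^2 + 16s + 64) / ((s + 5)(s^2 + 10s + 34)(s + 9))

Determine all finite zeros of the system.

s = -4 ± 4j

Set the numerator to zero: 2s^2 + 16s + 64 = 0, i.e. 2·(s^2 + 8s + 32) = 0.
Factoring: (s^2 + 8s + 32) = 0.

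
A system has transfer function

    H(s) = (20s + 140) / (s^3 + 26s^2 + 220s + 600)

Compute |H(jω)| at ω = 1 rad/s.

|H(j1)| ≈ 0.2302

Substitute s = j1: numerator = 140 + j20, denominator = 574 + j219.
|H(j1)| = |140 + j20| / |574 + j219| = 141.42 / 614.36 ≈ 0.2302.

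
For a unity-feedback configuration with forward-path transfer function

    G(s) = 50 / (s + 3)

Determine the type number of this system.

Type 0

The denominator has no factor of s at the origin — no free integrator — so this is a Type 0 system.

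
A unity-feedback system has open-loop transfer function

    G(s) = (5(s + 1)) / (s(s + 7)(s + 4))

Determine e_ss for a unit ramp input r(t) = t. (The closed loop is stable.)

e_ss = 5.600

G(s) has one pole at the origin.
This is a Type 1 system. Kv = lim_{s→0} s·G(s) = 5/28.
e_ss = 1/Kv = 1/(5/28) = 28/5 ≈ 5.600.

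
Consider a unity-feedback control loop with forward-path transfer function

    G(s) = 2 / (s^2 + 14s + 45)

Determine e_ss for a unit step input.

G(s) has no poles at the origin.
This is a Type 0 system. Kp = lim_{s→0} G(s) = 2/45.
e_ss = 1/(1 + Kp) = 1/(1 + 2/45) = 45/47 ≈ 0.9574.

e_ss = 0.9574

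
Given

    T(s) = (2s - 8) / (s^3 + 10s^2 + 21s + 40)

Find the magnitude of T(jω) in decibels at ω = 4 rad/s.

|T(j4)|_dB ≈ -20.6 dB

Substitute s = j4: numerator = -8 + j8, denominator = -120 + j20.
|T(j4)| = |-8 + j8| / |-120 + j20| = 11.314 / 121.66 ≈ 0.09300.
In decibels: 20·log₁₀(0.09300) ≈ -20.6 dB.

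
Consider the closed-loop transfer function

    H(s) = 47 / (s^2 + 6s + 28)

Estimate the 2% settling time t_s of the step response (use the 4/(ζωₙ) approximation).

t_s ≈ 1.333 s

Comparing s^2 + 6s + 28 to s^2 + 2ζωₙs + ωₙ²: ωₙ = √28 ≈ 5.292 rad/s and ζ = 6/(2·√28) ≈ 0.5669.
ζωₙ = 6/2 = 3, so t_s ≈ 4/(ζωₙ) = 4/3 ≈ 1.333 s.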